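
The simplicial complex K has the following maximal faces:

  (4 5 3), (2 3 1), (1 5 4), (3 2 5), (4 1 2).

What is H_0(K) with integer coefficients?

H_0 ≅ Z.

Order the vertices as 1 < 2 < 3 < 4 < 5. Listing each simplex with vertices in this order, K has dimension 2 with simplices:

  0-simplices (5): [1], [2], [3], [4], [5]
  1-simplices (10): [1,2], [1,3], [1,4], [1,5], [2,3], [2,4], [2,5], [3,4], [3,5], [4,5]
  2-simplices (5): [1,2,3], [1,2,4], [1,4,5], [2,3,5], [3,4,5]

giving chain groups C_0 ≅ Z^5, C_1 ≅ Z^10, C_2 ≅ Z^5.

The boundary map ∂_1: C_1 → C_0 sends each edge [p,q] (with p < q) to q − p. For instance
  ∂[2,3] = [3] − [2].
The resulting 5×10 matrix has rank 4, and its Smith normal form has invariant factors (1,1,1,1).

∂_2: C_2 → C_1 acts by ∂[p,q,r] = [q,r] − [p,r] + [p,q]. For instance
  ∂[1,2,3] = [2,3] − [1,3] + [1,2],
  ∂[1,2,4] = [2,4] − [1,4] + [1,2].
As a 10×5 matrix over Z this has rank 5, with invariant factors (1,1,1,1,1).

Reading off H_k = ker ∂_k / im ∂_{k+1}:

  H_0: rank C_0 − rank ∂_1 = 5 − 4 = 1, and the invariant factors of ∂_1 are all 1, so H_0 ≅ Z.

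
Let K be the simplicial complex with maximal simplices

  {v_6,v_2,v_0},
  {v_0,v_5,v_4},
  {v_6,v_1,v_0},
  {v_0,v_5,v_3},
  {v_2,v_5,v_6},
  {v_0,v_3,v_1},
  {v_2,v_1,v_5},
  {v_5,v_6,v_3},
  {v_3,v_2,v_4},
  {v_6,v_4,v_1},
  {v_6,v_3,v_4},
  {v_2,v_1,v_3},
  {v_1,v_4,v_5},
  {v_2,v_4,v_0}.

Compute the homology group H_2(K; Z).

Fix the vertex order v_0 < v_1 < v_2 < v_3 < v_4 < v_5 < v_6 and write every simplex with vertices in increasing order. Then dim K = 2 and the simplices of K are:

  0-simplices (7): [v_0], [v_1], [v_2], [v_3], [v_4], [v_5], [v_6]
  1-simplices (21): (21 of them)
  2-simplices (14): (14 of them)

Hence C_0 ≅ Z^7, C_1 ≅ Z^21, C_2 ≅ Z^14.

Boundary ∂_1: C_1 → C_0 maps an edge to its endpoints' difference, ∂[p,q] = q − p.
This gives a 7×21 integer matrix of rank 6; reducing to Smith normal form yields diagonal entries (1,1,1,1,1,1).

∂_2: C_2 → C_1 maps a triangle to the signed sum of its edges. For instance
  ∂[v_1,v_2,v_5] = [v_2,v_5] − [v_1,v_5] + [v_1,v_2],
  ∂[v_0,v_1,v_6] = [v_1,v_6] − [v_0,v_6] + [v_0,v_1].
The 21×14 boundary matrix has rank 13 and Smith normal form diag(1,1,1,1,1,1,1,1,1,1,1,1,1).

From H_k ≅ ker(∂_k) / im(∂_{k+1}) we obtain:

  H_2: rank ker ∂_2 − rank ∂_3 = (14 − 13) − 0 = 1, and there is no ∂_3, so H_2 ≅ Z.

(K is a triangulation of the torus T^2.)

H_2 ≅ Z.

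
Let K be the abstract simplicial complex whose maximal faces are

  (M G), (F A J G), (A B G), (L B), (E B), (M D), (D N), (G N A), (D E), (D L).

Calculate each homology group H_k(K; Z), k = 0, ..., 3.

H_0 ≅ Z,  H_1 ≅ Z^3,  H_2 = 0,  H_3 = 0.

Order the vertices as A < B < D < E < F < G < J < L < M < N. Listing each simplex with vertices in this order, K has dimension 3 with simplices:

  0-simplices (10): A, B, D, E, F, G, J, L, M, N
  1-simplices (17): AB, AF, AG, AJ, AN, BE, BG, BL, DE, DL, DM, DN, FG, FJ, GJ, GM, GN
  2-simplices (6): ABG, AFG, AFJ, AGJ, AGN, FGJ
  3-simplices (1): AFGJ

so the chain groups are C_0 ≅ Z^10, C_1 ≅ Z^17, C_2 ≅ Z^6, C_3 ≅ Z^1.

∂_1: C_1 → C_0 sends each edge [p,q] (with p < q) to q − p.
The 10×17 boundary matrix has rank 9 and Smith normal form diag(1,1,1,1,1,1,1,1,1).

The boundary map ∂_2: C_2 → C_1 maps a triangle to the signed sum of its edges. For instance
  ∂ABG = BG − AG + AB,
  ∂AFJ = FJ − AJ + AF.
The 17×6 boundary matrix has rank 5 and Smith normal form diag(1,1,1,1,1).

∂_3: C_3 → C_2 sends each 3-simplex σ to the alternating sum Σ_i (−1)^i (σ with its i-th vertex removed). For instance
  ∂AFGJ = FGJ − AGJ + AFJ − AFG.
As a 6×1 matrix over Z this has rank 1, with invariant factors (1).

From H_k ≅ ker(∂_k) / im(∂_{k+1}) we obtain:

  H_0: rank C_0 − rank ∂_1 = 10 − 9 = 1, and the invariant factors of ∂_1 are all 1, so H_0 = Z.
  H_1: rank ker ∂_1 − rank ∂_2 = (17 − 9) − 5 = 3, and the invariant factors of ∂_2 are all 1, so H_1 = Z^3.
  H_2: rank ker ∂_2 − rank ∂_3 = (6 − 5) − 1 = 0, and the invariant factors of ∂_3 are all 1, so H_2 = 0.
  H_3: rank ker ∂_3 − rank ∂_4 = (1 − 1) − 0 = 0, and there is no ∂_4, so H_3 = 0.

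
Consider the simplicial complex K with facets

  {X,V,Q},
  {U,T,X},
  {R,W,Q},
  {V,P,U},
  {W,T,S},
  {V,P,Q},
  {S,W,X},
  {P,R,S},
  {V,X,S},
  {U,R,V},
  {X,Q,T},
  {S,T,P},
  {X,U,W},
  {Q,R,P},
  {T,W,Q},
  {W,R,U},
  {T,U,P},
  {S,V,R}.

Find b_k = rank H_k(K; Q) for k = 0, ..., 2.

Take the total order P < Q < R < S < T < U < V < W < X on the vertex set. Then K (dimension 2) consists of the simplices:

  0-simplices (9): P, Q, R, S, T, U, V, W, X
  1-simplices (27): PQ, PR, PS, PT, PU, PV, QR, QT, QV, QW, QX, RS, RU, RV, RW, ST, SV, SW, SX, TU, TW, TX, UV, UW, UX, VX, WX
  2-simplices (18): PQR, PQV, PRS, PST, PTU, PUV, QRW, QTW, QTX, QVX, RSV, RUV, RUW, STW, SVX, SWX, TUX, UWX

so the chain groups are C_0 ≅ Z^9, C_1 ≅ Z^27, C_2 ≅ Z^18.

∂_1: C_1 → C_0 sends each edge [p,q] (with p < q) to q − p.
This gives a 9×27 integer matrix of rank 8; reducing to Smith normal form yields diagonal entries (1,1,1,1,1,1,1,1).

The boundary map ∂_2: C_2 → C_1 sends each 2-simplex [p,q,r] to [q,r] − [p,r] + [p,q]. For instance
  ∂RUV = UV − RV + RU,
  ∂PUV = UV − PV + PU.
This gives a 27×18 integer matrix of rank 18; reducing to Smith normal form yields diagonal entries (1,1,1,1,1,1,1,1,1,1,1,1,1,1,1,1,1,2).

From H_k ≅ ker(∂_k) / im(∂_{k+1}) we obtain:

  H_0: rank C_0 − rank ∂_1 = 9 − 8 = 1, and the invariant factors of ∂_1 are all 1, so H_0 ≅ Z.
  H_1: rank ker ∂_1 − rank ∂_2 = (27 − 8) − 18 = 1, and ∂_2 has invariant factor 2 > 1, so H_1 ≅ Z ⊕ Z/2Z.
  H_2: rank ker ∂_2 − rank ∂_3 = (18 − 18) − 0 = 0, and there is no ∂_3, so H_2 ≅ 0.

(K is a triangulation of the Klein bottle.)

Hence the Betti numbers are b_0 = 1, b_1 = 1, b_2 = 0.

b_0 = 1, b_1 = 1, b_2 = 0.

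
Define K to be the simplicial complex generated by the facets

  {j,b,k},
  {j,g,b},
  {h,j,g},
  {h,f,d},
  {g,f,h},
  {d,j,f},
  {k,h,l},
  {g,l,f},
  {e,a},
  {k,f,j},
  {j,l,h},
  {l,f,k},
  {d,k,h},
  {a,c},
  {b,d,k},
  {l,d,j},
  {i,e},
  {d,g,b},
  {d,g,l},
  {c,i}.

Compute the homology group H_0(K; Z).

H_0 ≅ Z^2.

We work with the vertex ordering a < b < c < d < e < f < g < h < i < j < k < l. The simplices of K, each written with vertices in increasing order, are:

  0-simplices (12): a, b, c, d, e, f, g, h, i, j, k, l
  1-simplices (28): ac, ae, bd, bg, bj, bk, ci, df, dg, dh, dj, dk, dl, ei, fg, fh, fj, fk, fl, gh, gj, gl, hj, hk, hl, jk, jl, kl
  2-simplices (16): bdg, bdk, bgj, bjk, dfh, dfj, dgl, dhk, djl, fgh, fgl, fjk, fkl, ghj, hjl, hkl

giving chain groups C_0 ≅ Z^12, C_1 ≅ Z^28, C_2 ≅ Z^16.

∂_1: C_1 → C_0 is given by ∂[p,q] = [q] − [p].
The 12×28 boundary matrix has rank 10 and Smith normal form diag(1,1,1,1,1,1,1,1,1,1).

The boundary map ∂_2: C_2 → C_1 sends each 2-simplex [p,q,r] to [q,r] − [p,r] + [p,q]. For instance
  ∂fgl = gl − fl + fg,
  ∂fkl = kl − fl + fk.
The 28×16 boundary matrix has rank 15 and Smith normal form diag(1,1,1,1,1,1,1,1,1,1,1,1,1,1,1).

Computing H_k = (kernel of ∂_k) / (image of ∂_{k+1}):

  H_0: rank C_0 − rank ∂_1 = 12 − 10 = 2, and the invariant factors of ∂_1 are all 1, so H_0 = Z^2.

(K is a triangulation of the disjoint union of the torus T^2 and the circle S^1.)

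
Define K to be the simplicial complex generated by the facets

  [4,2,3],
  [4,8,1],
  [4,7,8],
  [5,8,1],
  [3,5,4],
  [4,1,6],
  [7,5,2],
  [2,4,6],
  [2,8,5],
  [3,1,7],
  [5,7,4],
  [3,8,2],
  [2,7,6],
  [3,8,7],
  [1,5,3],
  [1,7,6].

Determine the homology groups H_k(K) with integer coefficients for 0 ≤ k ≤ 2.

H_0 ≅ Z,  H_1 ≅ Z^2,  H_2 ≅ Z.

We work with the vertex ordering 1 < 2 < 3 < 4 < 5 < 6 < 7 < 8. The simplices of K, each written with vertices in increasing order, are:

  0-simplices (8): [1], [2], [3], [4], [5], [6], [7], [8]
  1-simplices (24): (24 of them)
  2-simplices (16): [1,3,5], [1,3,7], [1,4,6], [1,4,8], [1,5,8], [1,6,7], [2,3,4], [2,3,8], [2,4,6], [2,5,7], [2,5,8], [2,6,7], [3,4,5], [3,7,8], [4,5,7], [4,7,8]

Hence C_0 ≅ Z^8, C_1 ≅ Z^24, C_2 ≅ Z^16.

∂_1: C_1 → C_0 is given by ∂[p,q] = [q] − [p].
As a 8×24 matrix over Z this has rank 7, with invariant factors (1,1,1,1,1,1,1).

The boundary map ∂_2: C_2 → C_1 sends each 2-simplex [p,q,r] to [q,r] − [p,r] + [p,q]. For instance
  ∂[2,5,8] = [5,8] − [2,8] + [2,5],
  ∂[1,5,8] = [5,8] − [1,8] + [1,5].
The resulting 24×16 matrix has rank 15, and its Smith normal form has invariant factors (1,1,1,1,1,1,1,1,1,1,1,1,1,1,1).

Now H_k = ker ∂_k / im ∂_{k+1}, so:

  H_0: rank C_0 − rank ∂_1 = 8 − 7 = 1, and the invariant factors of ∂_1 are all 1, so H_0 = Z.
  H_1: rank ker ∂_1 − rank ∂_2 = (24 − 7) − 15 = 2, and the invariant factors of ∂_2 are all 1, so H_1 = Z^2.
  H_2: rank ker ∂_2 − rank ∂_3 = (16 − 15) − 0 = 1, and there is no ∂_3, so H_2 = Z.

As a check, the Euler characteristic is 8 − 24 + 16 = 0, which agrees with 1 − 2 + 1 = 0.
(K is a triangulation of the torus T^2.)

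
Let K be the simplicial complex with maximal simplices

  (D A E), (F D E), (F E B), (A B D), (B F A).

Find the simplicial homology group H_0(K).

Fix the vertex order A < B < D < E < F and write every simplex with vertices in increasing order. Then dim K = 2 and the simplices of K are:

  0-simplices (5): A, B, D, E, F
  1-simplices (10): AB, AD, AE, AF, BD, BE, BF, DE, DF, EF
  2-simplices (5): ABD, ABF, ADE, BEF, DEF

Hence C_0 ≅ Z^5, C_1 ≅ Z^10, C_2 ≅ Z^5.

The boundary map ∂_1: C_1 → C_0 sends each edge [p,q] (with p < q) to q − p.
This gives a 5×10 integer matrix of rank 4; reducing to Smith normal form yields diagonal entries (1,1,1,1).

The boundary map ∂_2: C_2 → C_1 acts by ∂[p,q,r] = [q,r] − [p,r] + [p,q]. For instance
  ∂ABD = BD − AD + AB,
  ∂ABF = BF − AF + AB.
The resulting 10×5 matrix has rank 5, and its Smith normal form has invariant factors (1,1,1,1,1).

Computing H_k = (kernel of ∂_k) / (image of ∂_{k+1}):

  H_0: rank C_0 − rank ∂_1 = 5 − 4 = 1, and the invariant factors of ∂_1 are all 1, so H_0 ≅ Z.

H_0 ≅ Z.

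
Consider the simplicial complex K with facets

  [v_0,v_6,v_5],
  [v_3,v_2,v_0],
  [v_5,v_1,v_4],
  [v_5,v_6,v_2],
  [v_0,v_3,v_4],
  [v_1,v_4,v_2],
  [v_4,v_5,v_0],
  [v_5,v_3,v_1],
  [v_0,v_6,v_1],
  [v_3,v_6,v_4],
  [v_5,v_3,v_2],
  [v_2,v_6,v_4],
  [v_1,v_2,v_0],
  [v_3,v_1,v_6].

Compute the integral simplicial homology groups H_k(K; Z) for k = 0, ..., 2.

H_0 = Z,  H_1 = Z^2,  H_2 = Z.

We work with the vertex ordering v_0 < v_1 < v_2 < v_3 < v_4 < v_5 < v_6. The simplices of K, each written with vertices in increasing order, are:

  0-simplices (7): [v_0], [v_1], [v_2], [v_3], [v_4], [v_5], [v_6]
  1-simplices (21): (21 of them)
  2-simplices (14): (14 of them)

Hence C_0 ≅ Z^7, C_1 ≅ Z^21, C_2 ≅ Z^14.

The boundary map ∂_1: C_1 → C_0 sends each edge [p,q] (with p < q) to q − p. For instance
  ∂[v_1,v_4] = [v_4] − [v_1].
This gives a 7×21 integer matrix of rank 6; reducing to Smith normal form yields diagonal entries (1,1,1,1,1,1).

Boundary ∂_2: C_2 → C_1 acts by ∂[p,q,r] = [q,r] − [p,r] + [p,q]. For instance
  ∂[v_2,v_3,v_5] = [v_3,v_5] − [v_2,v_5] + [v_2,v_3],
  ∂[v_0,v_4,v_5] = [v_4,v_5] − [v_0,v_5] + [v_0,v_4].
This gives a 21×14 integer matrix of rank 13; reducing to Smith normal form yields diagonal entries (1,1,1,1,1,1,1,1,1,1,1,1,1).

Now H_k = ker ∂_k / im ∂_{k+1}, so:

  H_0: rank C_0 − rank ∂_1 = 7 − 6 = 1, and the invariant factors of ∂_1 are all 1, so H_0 = Z.
  H_1: rank ker ∂_1 − rank ∂_2 = (21 − 6) − 13 = 2, and the invariant factors of ∂_2 are all 1, so H_1 = Z^2.
  H_2: rank ker ∂_2 − rank ∂_3 = (14 − 13) − 0 = 1, and there is no ∂_3, so H_2 = Z.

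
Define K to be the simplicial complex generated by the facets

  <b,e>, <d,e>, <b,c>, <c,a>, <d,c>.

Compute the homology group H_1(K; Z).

H_1 ≅ Z.

Take the total order a < b < c < d < e on the vertex set. Then K (dimension 1) consists of the simplices:

  0-simplices (5): a, b, c, d, e
  1-simplices (5): ac, bc, be, cd, de

giving chain groups C_0 ≅ Z^5, C_1 ≅ Z^5.

The boundary map ∂_1: C_1 → C_0 sends each edge [p,q] (with p < q) to q − p.
The resulting 5×5 matrix has rank 4, and its Smith normal form has invariant factors (1,1,1,1).

Now H_k = ker ∂_k / im ∂_{k+1}, so:

  H_1: rank ker ∂_1 − rank ∂_2 = (5 − 4) − 0 = 1, and there is no ∂_2, so H_1 ≅ Z.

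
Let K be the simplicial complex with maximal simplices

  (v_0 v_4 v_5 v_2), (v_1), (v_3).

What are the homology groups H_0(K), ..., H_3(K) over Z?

H_0 ≅ Z^3,  H_1 = 0,  H_2 = 0,  H_3 = 0.

Fix the vertex order v_0 < v_1 < v_2 < v_3 < v_4 < v_5 and write every simplex with vertices in increasing order. Then dim K = 3 and the simplices of K are:

  0-simplices (6): [v_0], [v_1], [v_2], [v_3], [v_4], [v_5]
  1-simplices (6): [v_0,v_2], [v_0,v_4], [v_0,v_5], [v_2,v_4], [v_2,v_5], [v_4,v_5]
  2-simplices (4): [v_0,v_2,v_4], [v_0,v_2,v_5], [v_0,v_4,v_5], [v_2,v_4,v_5]
  3-simplices (1): [v_0,v_2,v_4,v_5]

so the chain groups are C_0 ≅ Z^6, C_1 ≅ Z^6, C_2 ≅ Z^4, C_3 ≅ Z^1.

∂_1: C_1 → C_0 maps an edge to its endpoints' difference, ∂[p,q] = q − p.
The resulting 6×6 matrix has rank 3, and its Smith normal form has invariant factors (1,1,1).

The boundary map ∂_2: C_2 → C_1 acts by ∂[p,q,r] = [q,r] − [p,r] + [p,q]. For instance
  ∂[v_2,v_4,v_5] = [v_4,v_5] − [v_2,v_5] + [v_2,v_4],
  ∂[v_0,v_2,v_5] = [v_2,v_5] − [v_0,v_5] + [v_0,v_2].
As a 6×4 matrix over Z this has rank 3, with invariant factors (1,1,1).

∂_3: C_3 → C_2 sends each 3-simplex σ to the alternating sum Σ_i (−1)^i (σ with its i-th vertex removed). For instance
  ∂[v_0,v_2,v_4,v_5] = [v_2,v_4,v_5] − [v_0,v_4,v_5] + [v_0,v_2,v_5] − [v_0,v_2,v_4].
The resulting 4×1 matrix has rank 1, and its Smith normal form has invariant factors (1).

Computing H_k = (kernel of ∂_k) / (image of ∂_{k+1}):

  H_0: rank C_0 − rank ∂_1 = 6 − 3 = 3, and the invariant factors of ∂_1 are all 1, so H_0 ≅ Z^3.
  H_1: rank ker ∂_1 − rank ∂_2 = (6 − 3) − 3 = 0, and the invariant factors of ∂_2 are all 1, so H_1 ≅ 0.
  H_2: rank ker ∂_2 − rank ∂_3 = (4 − 3) − 1 = 0, and the invariant factors of ∂_3 are all 1, so H_2 ≅ 0.
  H_3: rank ker ∂_3 − rank ∂_4 = (1 − 1) − 0 = 0, and there is no ∂_4, so H_3 ≅ 0.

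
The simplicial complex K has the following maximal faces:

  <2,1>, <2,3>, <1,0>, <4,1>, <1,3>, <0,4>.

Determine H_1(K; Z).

Take the total order 0 < 1 < 2 < 3 < 4 on the vertex set. Then K (dimension 1) consists of the simplices:

  0-simplices (5): [0], [1], [2], [3], [4]
  1-simplices (6): [0,1], [0,4], [1,2], [1,3], [1,4], [2,3]

so the chain groups are C_0 ≅ Z^5, C_1 ≅ Z^6.

∂_1: C_1 → C_0 is given by ∂[p,q] = [q] − [p].
As a 5×6 matrix over Z this has rank 4, with invariant factors (1,1,1,1).

Computing H_k = (kernel of ∂_k) / (image of ∂_{k+1}):

  H_1: rank ker ∂_1 − rank ∂_2 = (6 − 4) − 0 = 2, and there is no ∂_2, so H_1 = Z^2.

H_1 ≅ Z^2.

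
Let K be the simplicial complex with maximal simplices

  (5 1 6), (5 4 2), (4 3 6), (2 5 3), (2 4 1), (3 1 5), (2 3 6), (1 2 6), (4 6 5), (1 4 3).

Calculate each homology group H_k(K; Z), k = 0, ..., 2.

Take the total order 1 < 2 < 3 < 4 < 5 < 6 on the vertex set. Then K (dimension 2) consists of the simplices:

  0-simplices (6): [1], [2], [3], [4], [5], [6]
  1-simplices (15): [1,2], [1,3], [1,4], [1,5], [1,6], [2,3], [2,4], [2,5], [2,6], [3,4], [3,5], [3,6], [4,5], [4,6], [5,6]
  2-simplices (10): [1,2,4], [1,2,6], [1,3,4], [1,3,5], [1,5,6], [2,3,5], [2,3,6], [2,4,5], [3,4,6], [4,5,6]

Hence C_0 ≅ Z^6, C_1 ≅ Z^15, C_2 ≅ Z^10.

The boundary map ∂_1: C_1 → C_0 maps an edge to its endpoints' difference, ∂[p,q] = q − p. For instance
  ∂[1,2] = [2] − [1].
This gives a 6×15 integer matrix of rank 5; reducing to Smith normal form yields diagonal entries (1,1,1,1,1).

The boundary map ∂_2: C_2 → C_1 sends each 2-simplex [p,q,r] to [q,r] − [p,r] + [p,q]. For instance
  ∂[1,5,6] = [5,6] − [1,6] + [1,5],
  ∂[1,2,6] = [2,6] − [1,6] + [1,2].
The 15×10 boundary matrix has rank 10 and Smith normal form diag(1,1,1,1,1,1,1,1,1,2).

Computing H_k = (kernel of ∂_k) / (image of ∂_{k+1}):

  H_0: rank C_0 − rank ∂_1 = 6 − 5 = 1, and the invariant factors of ∂_1 are all 1, so H_0 = Z.
  H_1: rank ker ∂_1 − rank ∂_2 = (15 − 5) − 10 = 0, and ∂_2 has invariant factor 2 > 1, so H_1 = Z/2.
  H_2: rank ker ∂_2 − rank ∂_3 = (10 − 10) − 0 = 0, and there is no ∂_3, so H_2 = 0.

As a check, the Euler characteristic is 6 − 15 + 10 = 1, which agrees with 1 − 0 + 0 = 1.
(K is a triangulation of the real projective plane RP^2.)

H_0 = Z,  H_1 = Z/2,  H_2 = 0.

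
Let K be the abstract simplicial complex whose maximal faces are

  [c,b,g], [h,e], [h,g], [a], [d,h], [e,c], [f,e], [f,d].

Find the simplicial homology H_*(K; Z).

Take the total order a < b < c < d < e < f < g < h on the vertex set. Then K (dimension 2) consists of the simplices:

  0-simplices (8): a, b, c, d, e, f, g, h
  1-simplices (9): bc, bg, ce, cg, df, dh, ef, eh, gh
  2-simplices (1): bcg

Hence C_0 ≅ Z^8, C_1 ≅ Z^9, C_2 ≅ Z^1.

∂_1: C_1 → C_0 maps an edge to its endpoints' difference, ∂[p,q] = q − p.
The 8×9 boundary matrix has rank 6 and Smith normal form diag(1,1,1,1,1,1).

The boundary map ∂_2: C_2 → C_1 sends each 2-simplex [p,q,r] to [q,r] − [p,r] + [p,q]. For instance
  ∂bcg = cg − bg + bc.
As a 9×1 matrix over Z this has rank 1, with invariant factors (1).

Reading off H_k = ker ∂_k / im ∂_{k+1}:

  H_0: rank C_0 − rank ∂_1 = 8 − 6 = 2, and the invariant factors of ∂_1 are all 1, so H_0 ≅ Z^2.
  H_1: rank ker ∂_1 − rank ∂_2 = (9 − 6) − 1 = 2, and the invariant factors of ∂_2 are all 1, so H_1 ≅ Z^2.
  H_2: rank ker ∂_2 − rank ∂_3 = (1 − 1) − 0 = 0, and there is no ∂_3, so H_2 ≅ 0.

H_0 ≅ Z^2,  H_1 ≅ Z^2,  H_2 = 0.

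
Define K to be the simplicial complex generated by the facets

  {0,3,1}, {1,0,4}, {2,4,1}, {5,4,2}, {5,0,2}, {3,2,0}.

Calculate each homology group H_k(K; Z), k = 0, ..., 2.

Fix the vertex order 0 < 1 < 2 < 3 < 4 < 5 and write every simplex with vertices in increasing order. Then dim K = 2 and the simplices of K are:

  0-simplices (6): [0], [1], [2], [3], [4], [5]
  1-simplices (12): [0,1], [0,2], [0,3], [0,4], [0,5], [1,2], [1,3], [1,4], [2,3], [2,4], [2,5], [4,5]
  2-simplices (6): [0,1,3], [0,1,4], [0,2,3], [0,2,5], [1,2,4], [2,4,5]

Hence C_0 ≅ Z^6, C_1 ≅ Z^12, C_2 ≅ Z^6.

The boundary map ∂_1: C_1 → C_0 maps an edge to its endpoints' difference, ∂[p,q] = q − p. For instance
  ∂[4,5] = [5] − [4].
This gives a 6×12 integer matrix of rank 5; reducing to Smith normal form yields diagonal entries (1,1,1,1,1).

Boundary ∂_2: C_2 → C_1 sends each 2-simplex [p,q,r] to [q,r] − [p,r] + [p,q]. For instance
  ∂[0,1,3] = [1,3] − [0,3] + [0,1],
  ∂[0,2,3] = [2,3] − [0,3] + [0,2].
As a 12×6 matrix over Z this has rank 6, with invariant factors (1,1,1,1,1,1).

From H_k ≅ ker(∂_k) / im(∂_{k+1}) we obtain:

  H_0: rank C_0 − rank ∂_1 = 6 − 5 = 1, and the invariant factors of ∂_1 are all 1, so H_0 = Z.
  H_1: rank ker ∂_1 − rank ∂_2 = (12 − 5) − 6 = 1, and the invariant factors of ∂_2 are all 1, so H_1 = Z.
  H_2: rank ker ∂_2 − rank ∂_3 = (6 − 6) − 0 = 0, and there is no ∂_3, so H_2 = 0.

H_0 ≅ Z,  H_1 ≅ Z,  H_2 = 0.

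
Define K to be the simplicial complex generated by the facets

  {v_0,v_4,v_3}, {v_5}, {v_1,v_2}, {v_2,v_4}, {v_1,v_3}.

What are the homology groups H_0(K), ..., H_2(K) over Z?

Order the vertices as v_0 < v_1 < v_2 < v_3 < v_4 < v_5. Listing each simplex with vertices in this order, K has dimension 2 with simplices:

  0-simplices (6): [v_0], [v_1], [v_2], [v_3], [v_4], [v_5]
  1-simplices (6): [v_0,v_3], [v_0,v_4], [v_1,v_2], [v_1,v_3], [v_2,v_4], [v_3,v_4]
  2-simplices (1): [v_0,v_3,v_4]

so the chain groups are C_0 ≅ Z^6, C_1 ≅ Z^6, C_2 ≅ Z^1.

Boundary ∂_1: C_1 → C_0 sends each edge [p,q] (with p < q) to q − p. For instance
  ∂[v_1,v_3] = [v_3] − [v_1].
The resulting 6×6 matrix has rank 4, and its Smith normal form has invariant factors (1,1,1,1).

Boundary ∂_2: C_2 → C_1 acts by ∂[p,q,r] = [q,r] − [p,r] + [p,q]. For instance
  ∂[v_0,v_3,v_4] = [v_3,v_4] − [v_0,v_4] + [v_0,v_3].
As a 6×1 matrix over Z this has rank 1, with invariant factors (1).

Computing H_k = (kernel of ∂_k) / (image of ∂_{k+1}):

  H_0: rank C_0 − rank ∂_1 = 6 − 4 = 2, and the invariant factors of ∂_1 are all 1, so H_0 ≅ Z^2.
  H_1: rank ker ∂_1 − rank ∂_2 = (6 − 4) − 1 = 1, and the invariant factors of ∂_2 are all 1, so H_1 ≅ Z.
  H_2: rank ker ∂_2 − rank ∂_3 = (1 − 1) − 0 = 0, and there is no ∂_3, so H_2 ≅ 0.

H_0 ≅ Z^2,  H_1 ≅ Z,  H_2 = 0.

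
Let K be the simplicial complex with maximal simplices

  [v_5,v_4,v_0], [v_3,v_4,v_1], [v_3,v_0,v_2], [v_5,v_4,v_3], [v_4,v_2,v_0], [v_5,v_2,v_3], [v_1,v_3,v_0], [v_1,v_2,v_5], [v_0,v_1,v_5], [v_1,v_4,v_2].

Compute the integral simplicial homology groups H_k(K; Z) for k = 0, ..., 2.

We work with the vertex ordering v_0 < v_1 < v_2 < v_3 < v_4 < v_5. The simplices of K, each written with vertices in increasing order, are:

  0-simplices (6): [v_0], [v_1], [v_2], [v_3], [v_4], [v_5]
  1-simplices (15): (15 of them)
  2-simplices (10): [v_0,v_1,v_3], [v_0,v_1,v_5], [v_0,v_2,v_3], [v_0,v_2,v_4], [v_0,v_4,v_5], [v_1,v_2,v_4], [v_1,v_2,v_5], [v_1,v_3,v_4], [v_2,v_3,v_5], [v_3,v_4,v_5]

Hence C_0 ≅ Z^6, C_1 ≅ Z^15, C_2 ≅ Z^10.

The boundary map ∂_1: C_1 → C_0 maps an edge to its endpoints' difference, ∂[p,q] = q − p.
The resulting 6×15 matrix has rank 5, and its Smith normal form has invariant factors (1,1,1,1,1).

∂_2: C_2 → C_1 maps a triangle to the signed sum of its edges. For instance
  ∂[v_1,v_2,v_5] = [v_2,v_5] − [v_1,v_5] + [v_1,v_2],
  ∂[v_1,v_2,v_4] = [v_2,v_4] − [v_1,v_4] + [v_1,v_2].
This gives a 15×10 integer matrix of rank 10; reducing to Smith normal form yields diagonal entries (1,1,1,1,1,1,1,1,1,2).

Computing H_k = (kernel of ∂_k) / (image of ∂_{k+1}):

  H_0: rank C_0 − rank ∂_1 = 6 − 5 = 1, and the invariant factors of ∂_1 are all 1, so H_0 ≅ Z.
  H_1: rank ker ∂_1 − rank ∂_2 = (15 − 5) − 10 = 0, and ∂_2 has invariant factor 2 > 1, so H_1 ≅ Z/2.
  H_2: rank ker ∂_2 − rank ∂_3 = (10 − 10) − 0 = 0, and there is no ∂_3, so H_2 ≅ 0.

(K is a triangulation of the real projective plane RP^2.)

H_0 ≅ Z,  H_1 ≅ Z/2,  H_2 = 0.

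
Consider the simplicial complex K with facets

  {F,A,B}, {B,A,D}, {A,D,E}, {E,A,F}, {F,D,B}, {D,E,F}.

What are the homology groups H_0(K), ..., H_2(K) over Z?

Order the vertices as A < B < D < E < F. Listing each simplex with vertices in this order, K has dimension 2 with simplices:

  0-simplices (5): A, B, D, E, F
  1-simplices (9): AB, AD, AE, AF, BD, BF, DE, DF, EF
  2-simplices (6): ABD, ABF, ADE, AEF, BDF, DEF

giving chain groups C_0 ≅ Z^5, C_1 ≅ Z^9, C_2 ≅ Z^6.

∂_1: C_1 → C_0 sends each edge [p,q] (with p < q) to q − p. For instance
  ∂AB = B − A.
As a 5×9 matrix over Z this has rank 4, with invariant factors (1,1,1,1).

∂_2: C_2 → C_1 maps a triangle to the signed sum of its edges. For instance
  ∂DEF = EF − DF + DE,
  ∂ABF = BF − AF + AB.
As a 9×6 matrix over Z this has rank 5, with invariant factors (1,1,1,1,1).

From H_k ≅ ker(∂_k) / im(∂_{k+1}) we obtain:

  H_0: rank C_0 − rank ∂_1 = 5 − 4 = 1, and the invariant factors of ∂_1 are all 1, so H_0 ≅ Z.
  H_1: rank ker ∂_1 − rank ∂_2 = (9 − 4) − 5 = 0, and the invariant factors of ∂_2 are all 1, so H_1 ≅ 0.
  H_2: rank ker ∂_2 − rank ∂_3 = (6 − 5) − 0 = 1, and there is no ∂_3, so H_2 ≅ Z.

As a check, the Euler characteristic is 5 − 9 + 6 = 2, which agrees with 1 − 0 + 1 = 2.

H_0 ≅ Z,  H_1 = 0,  H_2 ≅ Z.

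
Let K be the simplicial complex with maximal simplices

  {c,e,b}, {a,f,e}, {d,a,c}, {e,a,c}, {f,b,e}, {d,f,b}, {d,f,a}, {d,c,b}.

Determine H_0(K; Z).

H_0 = Z.

Take the total order a < b < c < d < e < f on the vertex set. Then K (dimension 2) consists of the simplices:

  0-simplices (6): a, b, c, d, e, f
  1-simplices (12): ac, ad, ae, af, bc, bd, be, bf, cd, ce, df, ef
  2-simplices (8): acd, ace, adf, aef, bcd, bce, bdf, bef

so the chain groups are C_0 ≅ Z^6, C_1 ≅ Z^12, C_2 ≅ Z^8.

∂_1: C_1 → C_0 maps an edge to its endpoints' difference, ∂[p,q] = q − p.
As a 6×12 matrix over Z this has rank 5, with invariant factors (1,1,1,1,1).

Boundary ∂_2: C_2 → C_1 sends each 2-simplex [p,q,r] to [q,r] − [p,r] + [p,q]. For instance
  ∂aef = ef − af + ae,
  ∂bdf = df − bf + bd.
This gives a 12×8 integer matrix of rank 7; reducing to Smith normal form yields diagonal entries (1,1,1,1,1,1,1).

Computing H_k = (kernel of ∂_k) / (image of ∂_{k+1}):

  H_0: rank C_0 − rank ∂_1 = 6 − 5 = 1, and the invariant factors of ∂_1 are all 1, so H_0 ≅ Z.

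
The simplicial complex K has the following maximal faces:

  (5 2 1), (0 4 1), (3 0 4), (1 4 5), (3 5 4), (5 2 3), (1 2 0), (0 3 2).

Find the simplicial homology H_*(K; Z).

H_0 ≅ Z,  H_1 = 0,  H_2 ≅ Z.

Take the total order 0 < 1 < 2 < 3 < 4 < 5 on the vertex set. Then K (dimension 2) consists of the simplices:

  0-simplices (6): [0], [1], [2], [3], [4], [5]
  1-simplices (12): [0,1], [0,2], [0,3], [0,4], [1,2], [1,4], [1,5], [2,3], [2,5], [3,4], [3,5], [4,5]
  2-simplices (8): [0,1,2], [0,1,4], [0,2,3], [0,3,4], [1,2,5], [1,4,5], [2,3,5], [3,4,5]

so the chain groups are C_0 ≅ Z^6, C_1 ≅ Z^12, C_2 ≅ Z^8.

The boundary map ∂_1: C_1 → C_0 sends each edge [p,q] (with p < q) to q − p. For instance
  ∂[4,5] = [5] − [4].
As a 6×12 matrix over Z this has rank 5, with invariant factors (1,1,1,1,1).

∂_2: C_2 → C_1 sends each 2-simplex [p,q,r] to [q,r] − [p,r] + [p,q]. For instance
  ∂[3,4,5] = [4,5] − [3,5] + [3,4],
  ∂[0,2,3] = [2,3] − [0,3] + [0,2].
The resulting 12×8 matrix has rank 7, and its Smith normal form has invariant factors (1,1,1,1,1,1,1).

Reading off H_k = ker ∂_k / im ∂_{k+1}:

  H_0: rank C_0 − rank ∂_1 = 6 − 5 = 1, and the invariant factors of ∂_1 are all 1, so H_0 ≅ Z.
  H_1: rank ker ∂_1 − rank ∂_2 = (12 − 5) − 7 = 0, and the invariant factors of ∂_2 are all 1, so H_1 ≅ 0.
  H_2: rank ker ∂_2 − rank ∂_3 = (8 − 7) − 0 = 1, and there is no ∂_3, so H_2 ≅ Z.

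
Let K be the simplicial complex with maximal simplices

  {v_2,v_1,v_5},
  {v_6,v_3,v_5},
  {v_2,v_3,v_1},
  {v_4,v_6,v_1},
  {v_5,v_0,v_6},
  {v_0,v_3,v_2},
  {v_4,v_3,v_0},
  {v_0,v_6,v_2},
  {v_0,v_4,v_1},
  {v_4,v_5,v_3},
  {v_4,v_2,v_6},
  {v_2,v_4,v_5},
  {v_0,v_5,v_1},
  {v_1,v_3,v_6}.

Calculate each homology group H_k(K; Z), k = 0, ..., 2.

We work with the vertex ordering v_0 < v_1 < v_2 < v_3 < v_4 < v_5 < v_6. The simplices of K, each written with vertices in increasing order, are:

  0-simplices (7): [v_0], [v_1], [v_2], [v_3], [v_4], [v_5], [v_6]
  1-simplices (21): (21 of them)
  2-simplices (14): (14 of them)

giving chain groups C_0 ≅ Z^7, C_1 ≅ Z^21, C_2 ≅ Z^14.

∂_1: C_1 → C_0 sends each edge [p,q] (with p < q) to q − p. For instance
  ∂[v_0,v_3] = [v_3] − [v_0].
The 7×21 boundary matrix has rank 6 and Smith normal form diag(1,1,1,1,1,1).

∂_2: C_2 → C_1 sends each 2-simplex [p,q,r] to [q,r] − [p,r] + [p,q]. For instance
  ∂[v_0,v_3,v_4] = [v_3,v_4] − [v_0,v_4] + [v_0,v_3],
  ∂[v_3,v_5,v_6] = [v_5,v_6] − [v_3,v_6] + [v_3,v_5].
This gives a 21×14 integer matrix of rank 13; reducing to Smith normal form yields diagonal entries (1,1,1,1,1,1,1,1,1,1,1,1,1).

Now H_k = ker ∂_k / im ∂_{k+1}, so:

  H_0: rank C_0 − rank ∂_1 = 7 − 6 = 1, and the invariant factors of ∂_1 are all 1, so H_0 ≅ Z.
  H_1: rank ker ∂_1 − rank ∂_2 = (21 − 6) − 13 = 2, and the invariant factors of ∂_2 are all 1, so H_1 ≅ Z^2.
  H_2: rank ker ∂_2 − rank ∂_3 = (14 − 13) − 0 = 1, and there is no ∂_3, so H_2 ≅ Z.

H_0 = Z,  H_1 = Z^2,  H_2 = Z.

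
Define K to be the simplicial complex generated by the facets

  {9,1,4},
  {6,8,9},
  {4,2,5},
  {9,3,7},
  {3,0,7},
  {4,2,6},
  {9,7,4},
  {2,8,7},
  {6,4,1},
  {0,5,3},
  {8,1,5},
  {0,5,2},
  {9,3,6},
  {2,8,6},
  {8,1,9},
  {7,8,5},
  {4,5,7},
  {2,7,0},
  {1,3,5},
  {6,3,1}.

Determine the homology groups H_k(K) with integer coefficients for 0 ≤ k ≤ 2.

H_0 ≅ Z,  H_1 ≅ Z ⊕ Z_2,  H_2 = 0.

K has 10 vertices, 30 edges, 20 triangles.
rank ∂_0 = 0, rank ∂_1 = 9 ⇒ b_0 = 10 − 0 − 9 = 1; all invariant factors of ∂_1 are 1 so no torsion. So H_0 = Z.
rank ∂_1 = 9, rank ∂_2 = 20 ⇒ b_1 = 30 − 9 − 20 = 1; ∂_2 has invariant factor(s) [2] giving torsion. So H_1 = Z ⊕ Z_2.
rank ∂_2 = 20, rank ∂_3 = 0 ⇒ b_2 = 20 − 20 − 0 = 0. So H_2 = 0.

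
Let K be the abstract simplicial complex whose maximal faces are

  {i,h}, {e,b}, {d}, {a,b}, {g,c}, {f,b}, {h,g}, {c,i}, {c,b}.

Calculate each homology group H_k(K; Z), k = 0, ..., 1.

K has 9 vertices, 8 edges.
rank ∂_0 = 0, rank ∂_1 = 7 ⇒ b_0 = 9 − 0 − 7 = 2; all invariant factors of ∂_1 are 1 so no torsion. So H_0 = Z^2.
rank ∂_1 = 7, rank ∂_2 = 0 ⇒ b_1 = 8 − 7 − 0 = 1. So H_1 = Z.

H_0 = Z^2,  H_1 = Z.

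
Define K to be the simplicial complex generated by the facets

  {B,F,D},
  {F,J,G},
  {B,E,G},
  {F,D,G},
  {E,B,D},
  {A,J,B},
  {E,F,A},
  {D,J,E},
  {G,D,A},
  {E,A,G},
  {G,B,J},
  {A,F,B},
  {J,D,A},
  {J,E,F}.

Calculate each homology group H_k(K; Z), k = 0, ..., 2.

Take the total order A < B < D < E < F < G < J on the vertex set. Then K (dimension 2) consists of the simplices:

  0-simplices (7): A, B, D, E, F, G, J
  1-simplices (21): AB, AD, AE, AF, AG, AJ, BD, BE, BF, BG, BJ, DE, DF, DG, DJ, EF, EG, EJ, FG, FJ, GJ
  2-simplices (14): ABF, ABJ, ADG, ADJ, AEF, AEG, BDE, BDF, BEG, BGJ, DEJ, DFG, EFJ, FGJ

giving chain groups C_0 ≅ Z^7, C_1 ≅ Z^21, C_2 ≅ Z^14.

Boundary ∂_1: C_1 → C_0 sends each edge [p,q] (with p < q) to q − p. For instance
  ∂DG = G − D.
As a 7×21 matrix over Z this has rank 6, with invariant factors (1,1,1,1,1,1).

Boundary ∂_2: C_2 → C_1 maps a triangle to the signed sum of its edges. For instance
  ∂AEF = EF − AF + AE,
  ∂ABF = BF − AF + AB.
The 21×14 boundary matrix has rank 13 and Smith normal form diag(1,1,1,1,1,1,1,1,1,1,1,1,1).

From H_k ≅ ker(∂_k) / im(∂_{k+1}) we obtain:

  H_0: rank C_0 − rank ∂_1 = 7 − 6 = 1, and the invariant factors of ∂_1 are all 1, so H_0 = Z.
  H_1: rank ker ∂_1 − rank ∂_2 = (21 − 6) − 13 = 2, and the invariant factors of ∂_2 are all 1, so H_1 = Z^2.
  H_2: rank ker ∂_2 − rank ∂_3 = (14 − 13) − 0 = 1, and there is no ∂_3, so H_2 = Z.

H_0 = Z,  H_1 = Z^2,  H_2 = Z.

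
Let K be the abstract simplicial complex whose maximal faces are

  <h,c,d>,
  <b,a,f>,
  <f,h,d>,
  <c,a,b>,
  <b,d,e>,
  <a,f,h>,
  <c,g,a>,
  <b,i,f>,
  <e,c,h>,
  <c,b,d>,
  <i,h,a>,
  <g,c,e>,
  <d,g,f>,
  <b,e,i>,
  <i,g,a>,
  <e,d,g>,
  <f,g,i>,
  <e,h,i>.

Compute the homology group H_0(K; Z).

H_0 ≅ Z.

We work with the vertex ordering a < b < c < d < e < f < g < h < i. The simplices of K, each written with vertices in increasing order, are:

  0-simplices (9): a, b, c, d, e, f, g, h, i
  1-simplices (27): ab, ac, af, ag, ah, ai, bc, bd, be, bf, bi, cd, ce, cg, ch, de, df, dg, dh, eg, eh, ei, fg, fh, fi, gi, hi
  2-simplices (18): abc, abf, acg, afh, agi, ahi, bcd, bde, bei, bfi, cdh, ceg, ceh, deg, dfg, dfh, ehi, fgi

so the chain groups are C_0 ≅ Z^9, C_1 ≅ Z^27, C_2 ≅ Z^18.

Boundary ∂_1: C_1 → C_0 sends each edge [p,q] (with p < q) to q − p.
The 9×27 boundary matrix has rank 8 and Smith normal form diag(1,1,1,1,1,1,1,1).

Boundary ∂_2: C_2 → C_1 acts by ∂[p,q,r] = [q,r] − [p,r] + [p,q]. For instance
  ∂afh = fh − ah + af,
  ∂abf = bf − af + ab.
The resulting 27×18 matrix has rank 18, and its Smith normal form has invariant factors (1,1,1,1,1,1,1,1,1,1,1,1,1,1,1,1,1,2).

Now H_k = ker ∂_k / im ∂_{k+1}, so:

  H_0: rank C_0 − rank ∂_1 = 9 − 8 = 1, and the invariant factors of ∂_1 are all 1, so H_0 ≅ Z.

(K is a triangulation of the Klein bottle.)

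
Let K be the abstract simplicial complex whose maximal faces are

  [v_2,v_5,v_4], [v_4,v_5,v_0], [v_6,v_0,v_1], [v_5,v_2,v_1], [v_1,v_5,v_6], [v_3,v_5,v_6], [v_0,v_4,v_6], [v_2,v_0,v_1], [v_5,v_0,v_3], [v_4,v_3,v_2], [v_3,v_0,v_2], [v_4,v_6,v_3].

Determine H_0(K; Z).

H_0 = Z.

We work with the vertex ordering v_0 < v_1 < v_2 < v_3 < v_4 < v_5 < v_6. The simplices of K, each written with vertices in increasing order, are:

  0-simplices (7): [v_0], [v_1], [v_2], [v_3], [v_4], [v_5], [v_6]
  1-simplices (18): (18 of them)
  2-simplices (12): (12 of them)

giving chain groups C_0 ≅ Z^7, C_1 ≅ Z^18, C_2 ≅ Z^12.

The boundary map ∂_1: C_1 → C_0 sends each edge [p,q] (with p < q) to q − p.
This gives a 7×18 integer matrix of rank 6; reducing to Smith normal form yields diagonal entries (1,1,1,1,1,1).

∂_2: C_2 → C_1 sends each 2-simplex [p,q,r] to [q,r] − [p,r] + [p,q]. For instance
  ∂[v_1,v_5,v_6] = [v_5,v_6] − [v_1,v_6] + [v_1,v_5],
  ∂[v_0,v_3,v_5] = [v_3,v_5] − [v_0,v_5] + [v_0,v_3].
As a 18×12 matrix over Z this has rank 12, with invariant factors (1,1,1,1,1,1,1,1,1,1,1,2).

From H_k ≅ ker(∂_k) / im(∂_{k+1}) we obtain:

  H_0: rank C_0 − rank ∂_1 = 7 − 6 = 1, and the invariant factors of ∂_1 are all 1, so H_0 ≅ Z.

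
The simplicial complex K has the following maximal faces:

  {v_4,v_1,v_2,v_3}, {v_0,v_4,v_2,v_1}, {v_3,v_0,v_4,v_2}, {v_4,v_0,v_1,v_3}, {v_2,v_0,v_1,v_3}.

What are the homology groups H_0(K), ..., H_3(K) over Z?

Take the total order v_0 < v_1 < v_2 < v_3 < v_4 on the vertex set. Then K (dimension 3) consists of the simplices:

  0-simplices (5): [v_0], [v_1], [v_2], [v_3], [v_4]
  1-simplices (10): [v_0,v_1], [v_0,v_2], [v_0,v_3], [v_0,v_4], [v_1,v_2], [v_1,v_3], [v_1,v_4], [v_2,v_3], [v_2,v_4], [v_3,v_4]
  2-simplices (10): [v_0,v_1,v_2], [v_0,v_1,v_3], [v_0,v_1,v_4], [v_0,v_2,v_3], [v_0,v_2,v_4], [v_0,v_3,v_4], [v_1,v_2,v_3], [v_1,v_2,v_4], [v_1,v_3,v_4], [v_2,v_3,v_4]
  3-simplices (5): [v_0,v_1,v_2,v_3], [v_0,v_1,v_2,v_4], [v_0,v_1,v_3,v_4], [v_0,v_2,v_3,v_4], [v_1,v_2,v_3,v_4]

Hence C_0 ≅ Z^5, C_1 ≅ Z^10, C_2 ≅ Z^10, C_3 ≅ Z^5.

Boundary ∂_1: C_1 → C_0 sends each edge [p,q] (with p < q) to q − p. For instance
  ∂[v_3,v_4] = [v_4] − [v_3].
The resulting 5×10 matrix has rank 4, and its Smith normal form has invariant factors (1,1,1,1).

∂_2: C_2 → C_1 maps a triangle to the signed sum of its edges. For instance
  ∂[v_1,v_3,v_4] = [v_3,v_4] − [v_1,v_4] + [v_1,v_3],
  ∂[v_0,v_3,v_4] = [v_3,v_4] − [v_0,v_4] + [v_0,v_3].
The resulting 10×10 matrix has rank 6, and its Smith normal form has invariant factors (1,1,1,1,1,1).

The boundary map ∂_3: C_3 → C_2 sends each 3-simplex σ to the alternating sum Σ_i (−1)^i (σ with its i-th vertex removed). For instance
  ∂[v_1,v_2,v_3,v_4] = [v_2,v_3,v_4] − [v_1,v_3,v_4] + [v_1,v_2,v_4] − [v_1,v_2,v_3],
  ∂[v_0,v_1,v_3,v_4] = [v_1,v_3,v_4] − [v_0,v_3,v_4] + [v_0,v_1,v_4] − [v_0,v_1,v_3].
The resulting 10×5 matrix has rank 4, and its Smith normal form has invariant factors (1,1,1,1).

Computing H_k = (kernel of ∂_k) / (image of ∂_{k+1}):

  H_0: rank C_0 − rank ∂_1 = 5 − 4 = 1, and the invariant factors of ∂_1 are all 1, so H_0 ≅ Z.
  H_1: rank ker ∂_1 − rank ∂_2 = (10 − 4) − 6 = 0, and the invariant factors of ∂_2 are all 1, so H_1 ≅ 0.
  H_2: rank ker ∂_2 − rank ∂_3 = (10 − 6) − 4 = 0, and the invariant factors of ∂_3 are all 1, so H_2 ≅ 0.
  H_3: rank ker ∂_3 − rank ∂_4 = (5 − 4) − 0 = 1, and there is no ∂_4, so H_3 ≅ Z.

H_0 = Z,  H_1 = 0,  H_2 = 0,  H_3 = Z.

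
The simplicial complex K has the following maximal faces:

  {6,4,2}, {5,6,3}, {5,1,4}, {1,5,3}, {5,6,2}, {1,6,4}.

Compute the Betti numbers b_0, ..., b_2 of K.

b_0 = 1, b_1 = 1, b_2 = 0.

Order the vertices as 1 < 2 < 3 < 4 < 5 < 6. Listing each simplex with vertices in this order, K has dimension 2 with simplices:

  0-simplices (6): [1], [2], [3], [4], [5], [6]
  1-simplices (12): [1,3], [1,4], [1,5], [1,6], [2,4], [2,5], [2,6], [3,5], [3,6], [4,5], [4,6], [5,6]
  2-simplices (6): [1,3,5], [1,4,5], [1,4,6], [2,4,6], [2,5,6], [3,5,6]

so the chain groups are C_0 ≅ Z^6, C_1 ≅ Z^12, C_2 ≅ Z^6.

∂_1: C_1 → C_0 maps an edge to its endpoints' difference, ∂[p,q] = q − p. For instance
  ∂[4,6] = [6] − [4].
As a 6×12 matrix over Z this has rank 5, with invariant factors (1,1,1,1,1).

Boundary ∂_2: C_2 → C_1 maps a triangle to the signed sum of its edges. For instance
  ∂[1,3,5] = [3,5] − [1,5] + [1,3],
  ∂[1,4,6] = [4,6] − [1,6] + [1,4].
This gives a 12×6 integer matrix of rank 6; reducing to Smith normal form yields diagonal entries (1,1,1,1,1,1).

Computing H_k = (kernel of ∂_k) / (image of ∂_{k+1}):

  H_0: rank C_0 − rank ∂_1 = 6 − 5 = 1, and the invariant factors of ∂_1 are all 1, so H_0 = Z.
  H_1: rank ker ∂_1 − rank ∂_2 = (12 − 5) − 6 = 1, and the invariant factors of ∂_2 are all 1, so H_1 = Z.
  H_2: rank ker ∂_2 − rank ∂_3 = (6 − 6) − 0 = 0, and there is no ∂_3, so H_2 = 0.

As a check, the Euler characteristic is 6 − 12 + 6 = 0, which agrees with 1 − 1 + 0 = 0.

Hence the Betti numbers are b_0 = 1, b_1 = 1, b_2 = 0.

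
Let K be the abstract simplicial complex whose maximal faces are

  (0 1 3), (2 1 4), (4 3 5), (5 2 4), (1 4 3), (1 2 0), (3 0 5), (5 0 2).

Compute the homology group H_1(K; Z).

Fix the vertex order 0 < 1 < 2 < 3 < 4 < 5 and write every simplex with vertices in increasing order. Then dim K = 2 and the simplices of K are:

  0-simplices (6): [0], [1], [2], [3], [4], [5]
  1-simplices (12): [0,1], [0,2], [0,3], [0,5], [1,2], [1,3], [1,4], [2,4], [2,5], [3,4], [3,5], [4,5]
  2-simplices (8): [0,1,2], [0,1,3], [0,2,5], [0,3,5], [1,2,4], [1,3,4], [2,4,5], [3,4,5]

Hence C_0 ≅ Z^6, C_1 ≅ Z^12, C_2 ≅ Z^8.

∂_1: C_1 → C_0 sends each edge [p,q] (with p < q) to q − p. For instance
  ∂[0,3] = [3] − [0].
The resulting 6×12 matrix has rank 5, and its Smith normal form has invariant factors (1,1,1,1,1).

∂_2: C_2 → C_1 sends each 2-simplex [p,q,r] to [q,r] − [p,r] + [p,q]. For instance
  ∂[0,2,5] = [2,5] − [0,5] + [0,2],
  ∂[0,3,5] = [3,5] − [0,5] + [0,3].
This gives a 12×8 integer matrix of rank 7; reducing to Smith normal form yields diagonal entries (1,1,1,1,1,1,1).

Computing H_k = (kernel of ∂_k) / (image of ∂_{k+1}):

  H_1: rank ker ∂_1 − rank ∂_2 = (12 − 5) − 7 = 0, and the invariant factors of ∂_2 are all 1, so H_1 ≅ 0.

H_1 ≅ 0.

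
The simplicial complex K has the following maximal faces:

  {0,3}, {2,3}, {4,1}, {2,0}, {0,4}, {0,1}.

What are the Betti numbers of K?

b_0 = 1, b_1 = 2.

Fix the vertex order 0 < 1 < 2 < 3 < 4 and write every simplex with vertices in increasing order. Then dim K = 1 and the simplices of K are:

  0-simplices (5): [0], [1], [2], [3], [4]
  1-simplices (6): [0,1], [0,2], [0,3], [0,4], [1,4], [2,3]

so the chain groups are C_0 ≅ Z^5, C_1 ≅ Z^6.

Boundary ∂_1: C_1 → C_0 sends each edge [p,q] (with p < q) to q − p. For instance
  ∂[0,2] = [2] − [0].
As a 5×6 matrix over Z this has rank 4, with invariant factors (1,1,1,1).

Computing H_k = (kernel of ∂_k) / (image of ∂_{k+1}):

  H_0: rank C_0 − rank ∂_1 = 5 − 4 = 1, and the invariant factors of ∂_1 are all 1, so H_0 ≅ Z.
  H_1: rank ker ∂_1 − rank ∂_2 = (6 − 4) − 0 = 2, and there is no ∂_2, so H_1 ≅ Z^2.

As a check, the Euler characteristic is 5 − 6 = -1, which agrees with 1 − 2 = -1.
(K is a triangulation of a wedge of 2 circles.)

Hence the Betti numbers are b_0 = 1, b_1 = 2.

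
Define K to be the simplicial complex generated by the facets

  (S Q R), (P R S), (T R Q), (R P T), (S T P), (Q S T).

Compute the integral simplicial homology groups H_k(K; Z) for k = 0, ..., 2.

H_0 ≅ Z,  H_1 = 0,  H_2 ≅ Z.

Fix the vertex order P < Q < R < S < T and write every simplex with vertices in increasing order. Then dim K = 2 and the simplices of K are:

  0-simplices (5): P, Q, R, S, T
  1-simplices (9): PR, PS, PT, QR, QS, QT, RS, RT, ST
  2-simplices (6): PRS, PRT, PST, QRS, QRT, QST

so the chain groups are C_0 ≅ Z^5, C_1 ≅ Z^9, C_2 ≅ Z^6.

The boundary map ∂_1: C_1 → C_0 maps an edge to its endpoints' difference, ∂[p,q] = q − p.
As a 5×9 matrix over Z this has rank 4, with invariant factors (1,1,1,1).

The boundary map ∂_2: C_2 → C_1 maps a triangle to the signed sum of its edges. For instance
  ∂QRT = RT − QT + QR,
  ∂PRS = RS − PS + PR.
As a 9×6 matrix over Z this has rank 5, with invariant factors (1,1,1,1,1).

From H_k ≅ ker(∂_k) / im(∂_{k+1}) we obtain:

  H_0: rank C_0 − rank ∂_1 = 5 − 4 = 1, and the invariant factors of ∂_1 are all 1, so H_0 = Z.
  H_1: rank ker ∂_1 − rank ∂_2 = (9 − 4) − 5 = 0, and the invariant factors of ∂_2 are all 1, so H_1 = 0.
  H_2: rank ker ∂_2 − rank ∂_3 = (6 − 5) − 0 = 1, and there is no ∂_3, so H_2 = Z.

As a check, the Euler characteristic is 5 − 9 + 6 = 2, which agrees with 1 − 0 + 1 = 2.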